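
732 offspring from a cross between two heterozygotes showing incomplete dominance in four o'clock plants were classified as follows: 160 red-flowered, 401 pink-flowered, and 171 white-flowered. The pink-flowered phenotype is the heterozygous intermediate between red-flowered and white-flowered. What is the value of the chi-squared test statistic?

7.025

With incomplete dominance, a heterozygote × heterozygote cross gives a 1:2:1 phenotypic ratio.
The 1:2:1 ratio has 4 parts, so with N = 732 the expected counts are:
  red-flowered: 732 × 1/4 = 183
  pink-flowered: 732 × 2/4 = 366
  white-flowered: 732 × 1/4 = 183
χ² = Σ (O − E)² / E
  red-flowered: (160 − 183)² / 183 = 2.8907
  pink-flowered: (401 − 366)² / 366 = 3.3470
  white-flowered: (171 − 183)² / 183 = 0.7869
χ² = 2.8907 + 3.3470 + 0.7869 = 7.0246 ≈ 7.025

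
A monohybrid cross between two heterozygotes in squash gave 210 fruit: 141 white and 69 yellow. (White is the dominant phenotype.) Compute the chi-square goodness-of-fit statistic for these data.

For a monohybrid cross between heterozygotes with complete dominance, the expected phenotypic ratio is 3:1.
Expected counts for N = 210 under a 3:1 ratio (total parts = 4):
  white: 210 × 3/4 = 157.5
  yellow: 210 × 1/4 = 52.5
χ² = Σ (O − E)² / E
  white: (141 − 157.5)² / 157.5 = 1.7286
  yellow: (69 − 52.5)² / 52.5 = 5.1857
χ² = 1.7286 + 5.1857 = 6.9143 ≈ 6.914

6.914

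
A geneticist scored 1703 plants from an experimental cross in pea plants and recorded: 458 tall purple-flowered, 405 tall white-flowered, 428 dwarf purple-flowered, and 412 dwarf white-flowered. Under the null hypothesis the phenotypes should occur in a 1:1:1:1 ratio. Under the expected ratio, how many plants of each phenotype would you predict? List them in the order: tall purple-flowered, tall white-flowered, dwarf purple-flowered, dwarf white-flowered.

425.75, 425.75, 425.75, 425.75

Total ratio parts = 4. Expected numbers out of 1703:
  tall purple-flowered: 1703 × 1/4 = 425.75
  tall white-flowered: 1703 × 1/4 = 425.75
  dwarf purple-flowered: 1703 × 1/4 = 425.75
  dwarf white-flowered: 1703 × 1/4 = 425.75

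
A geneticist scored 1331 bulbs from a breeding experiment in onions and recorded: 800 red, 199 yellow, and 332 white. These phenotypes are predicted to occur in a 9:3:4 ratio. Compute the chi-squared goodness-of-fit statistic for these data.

13.763

Total ratio parts = 16. Expected numbers out of 1331:
  red: 1331 × 9/16 = 748.6875
  yellow: 1331 × 3/16 = 249.5625
  white: 1331 × 4/16 = 332.75
χ² = Σ (O − E)² / E
  red: (800 − 748.6875)² / 748.6875 = 3.5168
  yellow: (199 − 249.5625)² / 249.5625 = 10.2442
  white: (332 − 332.75)² / 332.75 = 0.0017
χ² = 3.5168 + 10.2442 + 0.0017 = 13.7627 ≈ 13.763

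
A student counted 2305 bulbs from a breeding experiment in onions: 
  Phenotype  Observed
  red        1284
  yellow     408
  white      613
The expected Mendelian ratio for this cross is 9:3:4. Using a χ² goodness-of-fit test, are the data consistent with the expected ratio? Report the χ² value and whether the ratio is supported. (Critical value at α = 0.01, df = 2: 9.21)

3.819; consistent

The 9:3:4 ratio has 16 parts, so with N = 2305 the expected counts are:
  red: 2305 × 9/16 = 1296.5625
  yellow: 2305 × 3/16 = 432.1875
  white: 2305 × 4/16 = 576.25
χ² = Σ (O − E)² / E
  red: (1284 − 1296.5625)² / 1296.5625 = 0.1217
  yellow: (408 − 432.1875)² / 432.1875 = 1.3537
  white: (613 − 576.25)² / 576.25 = 2.3437
χ² = 0.1217 + 1.3537 + 2.3437 = 3.8191 ≈ 3.819
Degrees of freedom = 3 − 1 = 2; critical value at α = 0.01 is 9.21.
Since 3.819 < 9.21, we fail to reject the null hypothesis — the data are consistent with the 9:3:4 ratio.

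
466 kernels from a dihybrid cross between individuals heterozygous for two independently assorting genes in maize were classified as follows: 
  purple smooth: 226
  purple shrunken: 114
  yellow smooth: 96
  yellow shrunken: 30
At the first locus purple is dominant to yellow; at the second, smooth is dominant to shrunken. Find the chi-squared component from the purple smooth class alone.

4.979

A dihybrid F₂ with independent assortment and complete dominance at both loci gives a 9:3:3:1 phenotypic ratio.
Total ratio parts = 16. Expected numbers out of 466:
  purple smooth: 466 × 9/16 = 262.125
  purple shrunken: 466 × 3/16 = 87.375
  yellow smooth: 466 × 3/16 = 87.375
  yellow shrunken: 466 × 1/16 = 29.125
Contribution of purple smooth: (226 − 262.125)² / 262.125 = 4.9786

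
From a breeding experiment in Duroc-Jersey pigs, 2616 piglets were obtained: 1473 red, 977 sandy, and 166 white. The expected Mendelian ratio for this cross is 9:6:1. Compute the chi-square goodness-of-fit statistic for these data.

0.056

Under the 9:6:1 hypothesis (Σ ratio = 16, N = 2616):
  red: 2616 × 9/16 = 1471.5
  sandy: 2616 × 6/16 = 981
  white: 2616 × 1/16 = 163.5
χ² = Σ (O − E)² / E
  red: (1473 − 1471.5)² / 1471.5 = 0.0015
  sandy: (977 − 981)² / 981 = 0.0163
  white: (166 − 163.5)² / 163.5 = 0.0382
χ² = 0.0015 + 0.0163 + 0.0382 = 0.056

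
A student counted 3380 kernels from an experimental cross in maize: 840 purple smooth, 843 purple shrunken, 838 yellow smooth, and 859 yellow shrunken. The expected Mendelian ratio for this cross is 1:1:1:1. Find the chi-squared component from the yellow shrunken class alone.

Under the 1:1:1:1 hypothesis (Σ ratio = 4, N = 3380):
  purple smooth: 3380 × 1/4 = 845
  purple shrunken: 3380 × 1/4 = 845
  yellow smooth: 3380 × 1/4 = 845
  yellow shrunken: 3380 × 1/4 = 845
Contribution of yellow shrunken: (859 − 845)² / 845 = 0.2320

0.232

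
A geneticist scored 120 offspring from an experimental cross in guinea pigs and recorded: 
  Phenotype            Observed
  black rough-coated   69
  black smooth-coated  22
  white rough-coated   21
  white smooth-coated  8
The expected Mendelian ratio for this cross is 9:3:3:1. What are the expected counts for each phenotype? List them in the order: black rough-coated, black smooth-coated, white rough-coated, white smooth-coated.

The 9:3:3:1 ratio has 16 parts, so with N = 120 the expected counts are:
  black rough-coated: 120 × 9/16 = 67.5
  black smooth-coated: 120 × 3/16 = 22.5
  white rough-coated: 120 × 3/16 = 22.5
  white smooth-coated: 120 × 1/16 = 7.5

67.5, 22.5, 22.5, 7.5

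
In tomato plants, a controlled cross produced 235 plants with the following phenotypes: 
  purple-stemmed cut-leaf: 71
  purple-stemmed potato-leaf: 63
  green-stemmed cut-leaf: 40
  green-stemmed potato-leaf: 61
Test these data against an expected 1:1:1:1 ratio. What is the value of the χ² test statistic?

Expected counts for N = 235 under a 1:1:1:1 ratio (total parts = 4):
  purple-stemmed cut-leaf: 235 × 1/4 = 58.75
  purple-stemmed potato-leaf: 235 × 1/4 = 58.75
  green-stemmed cut-leaf: 235 × 1/4 = 58.75
  green-stemmed potato-leaf: 235 × 1/4 = 58.75
χ² = Σ (O − E)² / E
  purple-stemmed cut-leaf: (71 − 58.75)² / 58.75 = 2.5543
  purple-stemmed potato-leaf: (63 − 58.75)² / 58.75 = 0.3074
  green-stemmed cut-leaf: (40 − 58.75)² / 58.75 = 5.9840
  green-stemmed potato-leaf: (61 − 58.75)² / 58.75 = 0.0862
χ² = 2.5543 + 0.3074 + 5.9840 + 0.0862 = 8.9319 ≈ 8.932

8.932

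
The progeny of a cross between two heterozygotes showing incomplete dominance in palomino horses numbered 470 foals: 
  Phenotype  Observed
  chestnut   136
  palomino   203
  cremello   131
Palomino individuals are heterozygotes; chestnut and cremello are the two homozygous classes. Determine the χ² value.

8.821

With incomplete dominance, a heterozygote × heterozygote cross gives a 1:2:1 phenotypic ratio.
Expected counts for N = 470 under a 1:2:1 ratio (total parts = 4):
  chestnut: 470 × 1/4 = 117.5
  palomino: 470 × 2/4 = 235
  cremello: 470 × 1/4 = 117.5
χ² = Σ (O − E)² / E
  chestnut: (136 − 117.5)² / 117.5 = 2.9128
  palomino: (203 − 235)² / 235 = 4.3574
  cremello: (131 − 117.5)² / 117.5 = 1.5511
χ² = 2.9128 + 4.3574 + 1.5511 = 8.8213 ≈ 8.821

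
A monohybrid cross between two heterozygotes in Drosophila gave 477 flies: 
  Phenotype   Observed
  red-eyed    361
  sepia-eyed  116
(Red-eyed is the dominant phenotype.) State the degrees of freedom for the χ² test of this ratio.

For a monohybrid cross between heterozygotes with complete dominance, the expected phenotypic ratio is 3:1.
A goodness-of-fit test with 2 phenotype classes has df = 2 − 1 = 1.

1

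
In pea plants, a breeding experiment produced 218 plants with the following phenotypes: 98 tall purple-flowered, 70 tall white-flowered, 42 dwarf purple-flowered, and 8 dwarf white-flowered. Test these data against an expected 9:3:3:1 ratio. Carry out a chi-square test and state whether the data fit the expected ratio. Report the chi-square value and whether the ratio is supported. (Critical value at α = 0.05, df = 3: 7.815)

28.051; not consistent

Under the 9:3:3:1 hypothesis (Σ ratio = 16, N = 218):
  tall purple-flowered: 218 × 9/16 = 122.625
  tall white-flowered: 218 × 3/16 = 40.875
  dwarf purple-flowered: 218 × 3/16 = 40.875
  dwarf white-flowered: 218 × 1/16 = 13.625
χ² = Σ (O − E)² / E
  tall purple-flowered: (98 − 122.625)² / 122.625 = 4.9451
  tall white-flowered: (70 − 40.875)² / 40.875 = 20.7527
  dwarf purple-flowered: (42 − 40.875)² / 40.875 = 0.0310
  dwarf white-flowered: (8 − 13.625)² / 13.625 = 2.3222
χ² = 4.9451 + 20.7527 + 0.0310 + 2.3222 = 28.051
Degrees of freedom = 4 − 1 = 3; critical value at α = 0.05 is 7.815.
Since 28.051 > 7.815, we reject the null hypothesis — the data do not fit the 9:3:3:1 ratio.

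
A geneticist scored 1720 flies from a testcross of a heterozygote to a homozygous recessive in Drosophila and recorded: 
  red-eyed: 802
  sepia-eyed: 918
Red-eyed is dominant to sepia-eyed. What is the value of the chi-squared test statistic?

A testcross of a heterozygote (Aa × aa) gives a 1:1 phenotypic ratio.
Total ratio parts = 2. Expected numbers out of 1720:
  red-eyed: 1720 × 1/2 = 860
  sepia-eyed: 1720 × 1/2 = 860
χ² = Σ (O − E)² / E
  red-eyed: (802 − 860)² / 860 = 3.9116
  sepia-eyed: (918 − 860)² / 860 = 3.9116
χ² = 3.9116 + 3.9116 = 7.8232 ≈ 7.823

7.823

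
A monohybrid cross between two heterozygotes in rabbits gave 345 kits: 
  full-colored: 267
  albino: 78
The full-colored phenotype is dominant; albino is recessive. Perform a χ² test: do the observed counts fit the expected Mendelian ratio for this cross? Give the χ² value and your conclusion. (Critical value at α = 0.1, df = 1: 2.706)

1.052; consistent

For a monohybrid cross between heterozygotes with complete dominance, the expected phenotypic ratio is 3:1.
Under the 3:1 hypothesis (Σ ratio = 4, N = 345):
  full-colored: 345 × 3/4 = 258.75
  albino: 345 × 1/4 = 86.25
χ² = Σ (O − E)² / E
  full-colored: (267 − 258.75)² / 258.75 = 0.2630
  albino: (78 − 86.25)² / 86.25 = 0.7891
χ² = 0.2630 + 0.7891 = 1.0521 ≈ 1.052
Degrees of freedom = 2 − 1 = 1; critical value at α = 0.1 is 2.706.
Since 1.052 < 2.706, we fail to reject the null hypothesis — the data are consistent with the 3:1 ratio.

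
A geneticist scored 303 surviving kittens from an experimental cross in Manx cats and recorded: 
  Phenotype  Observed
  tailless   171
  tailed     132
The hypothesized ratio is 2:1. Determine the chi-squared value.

14.272

Expected counts for N = 303 under a 2:1 ratio (total parts = 3):
  tailless: 303 × 2/3 = 202
  tailed: 303 × 1/3 = 101
χ² = Σ (O − E)² / E
  tailless: (171 − 202)² / 202 = 4.7574
  tailed: (132 − 101)² / 101 = 9.5149
χ² = 4.7574 + 9.5149 = 14.2723 ≈ 14.272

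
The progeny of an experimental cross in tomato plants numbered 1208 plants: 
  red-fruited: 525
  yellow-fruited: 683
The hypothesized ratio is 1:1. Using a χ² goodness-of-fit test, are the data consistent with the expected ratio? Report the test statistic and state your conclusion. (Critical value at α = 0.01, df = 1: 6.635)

Expected counts for N = 1208 under a 1:1 ratio (total parts = 2):
  red-fruited: 1208 × 1/2 = 604
  yellow-fruited: 1208 × 1/2 = 604
χ² = Σ (O − E)² / E
  red-fruited: (525 − 604)² / 604 = 10.3328
  yellow-fruited: (683 − 604)² / 604 = 10.3328
χ² = 10.3328 + 10.3328 = 20.6656 ≈ 20.666
Degrees of freedom = 2 − 1 = 1; critical value at α = 0.01 is 6.635.
Since 20.666 > 6.635, we reject the null hypothesis — the data do not fit the 1:1 ratio.

20.666; not consistent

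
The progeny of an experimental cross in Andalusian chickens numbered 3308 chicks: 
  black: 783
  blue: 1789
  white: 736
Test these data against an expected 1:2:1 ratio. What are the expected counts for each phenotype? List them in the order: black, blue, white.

827, 1654, 827

Total ratio parts = 4. Expected numbers out of 3308:
  black: 3308 × 1/4 = 827
  blue: 3308 × 2/4 = 1654
  white: 3308 × 1/4 = 827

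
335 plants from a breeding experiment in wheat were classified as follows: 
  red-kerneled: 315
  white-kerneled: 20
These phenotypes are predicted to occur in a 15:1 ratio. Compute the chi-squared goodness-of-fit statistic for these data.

Expected counts for N = 335 under a 15:1 ratio (total parts = 16):
  red-kerneled: 335 × 15/16 = 314.0625
  white-kerneled: 335 × 1/16 = 20.9375
χ² = Σ (O − E)² / E
  red-kerneled: (315 − 314.0625)² / 314.0625 = 0.0028
  white-kerneled: (20 − 20.9375)² / 20.9375 = 0.0420
χ² = 0.0028 + 0.0420 = 0.0448 ≈ 0.045

0.045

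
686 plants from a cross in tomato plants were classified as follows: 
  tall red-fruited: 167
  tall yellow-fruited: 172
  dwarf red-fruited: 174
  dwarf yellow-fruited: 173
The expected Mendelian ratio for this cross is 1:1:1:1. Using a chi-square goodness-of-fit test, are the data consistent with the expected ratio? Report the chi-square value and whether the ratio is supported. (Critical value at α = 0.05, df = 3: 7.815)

0.169; consistent

Total ratio parts = 4. Expected numbers out of 686:
  tall red-fruited: 686 × 1/4 = 171.5
  tall yellow-fruited: 686 × 1/4 = 171.5
  dwarf red-fruited: 686 × 1/4 = 171.5
  dwarf yellow-fruited: 686 × 1/4 = 171.5
χ² = Σ (O − E)² / E
  tall red-fruited: (167 − 171.5)² / 171.5 = 0.1181
  tall yellow-fruited: (172 − 171.5)² / 171.5 = 0.0015
  dwarf red-fruited: (174 − 171.5)² / 171.5 = 0.0364
  dwarf yellow-fruited: (173 − 171.5)² / 171.5 = 0.0131
χ² = 0.1181 + 0.0015 + 0.0364 + 0.0131 = 0.1691 ≈ 0.169
Degrees of freedom = 4 − 1 = 3; critical value at α = 0.05 is 7.815.
Since 0.169 < 7.815, we fail to reject the null hypothesis — the data are consistent with the 1:1:1:1 ratio.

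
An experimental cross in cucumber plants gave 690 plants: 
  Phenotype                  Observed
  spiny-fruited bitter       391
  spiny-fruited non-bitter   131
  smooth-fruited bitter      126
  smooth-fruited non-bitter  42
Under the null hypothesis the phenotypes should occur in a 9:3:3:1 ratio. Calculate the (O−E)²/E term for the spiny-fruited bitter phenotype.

The 9:3:3:1 ratio has 16 parts, so with N = 690 the expected counts are:
  spiny-fruited bitter: 690 × 9/16 = 388.125
  spiny-fruited non-bitter: 690 × 3/16 = 129.375
  smooth-fruited bitter: 690 × 3/16 = 129.375
  smooth-fruited non-bitter: 690 × 1/16 = 43.125
Contribution of spiny-fruited bitter: (391 − 388.125)² / 388.125 = 0.0213

0.021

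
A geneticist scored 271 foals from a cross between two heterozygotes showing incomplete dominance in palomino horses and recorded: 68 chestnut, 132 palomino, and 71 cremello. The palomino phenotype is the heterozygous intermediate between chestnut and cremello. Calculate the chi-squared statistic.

With incomplete dominance, a heterozygote × heterozygote cross gives a 1:2:1 phenotypic ratio.
Expected counts for N = 271 under a 1:2:1 ratio (total parts = 4):
  chestnut: 271 × 1/4 = 67.75
  palomino: 271 × 2/4 = 135.5
  cremello: 271 × 1/4 = 67.75
χ² = Σ (O − E)² / E
  chestnut: (68 − 67.75)² / 67.75 = 0.0009
  palomino: (132 − 135.5)² / 135.5 = 0.0904
  cremello: (71 − 67.75)² / 67.75 = 0.1559
χ² = 0.0009 + 0.0904 + 0.1559 = 0.2472 ≈ 0.247

0.247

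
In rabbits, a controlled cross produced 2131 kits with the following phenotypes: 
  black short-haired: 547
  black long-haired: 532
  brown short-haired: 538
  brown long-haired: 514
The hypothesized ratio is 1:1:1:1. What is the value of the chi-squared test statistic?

Expected counts for N = 2131 under a 1:1:1:1 ratio (total parts = 4):
  black short-haired: 2131 × 1/4 = 532.75
  black long-haired: 2131 × 1/4 = 532.75
  brown short-haired: 2131 × 1/4 = 532.75
  brown long-haired: 2131 × 1/4 = 532.75
χ² = Σ (O − E)² / E
  black short-haired: (547 − 532.75)² / 532.75 = 0.3812
  black long-haired: (532 − 532.75)² / 532.75 = 0.0011
  brown short-haired: (538 − 532.75)² / 532.75 = 0.0517
  brown long-haired: (514 − 532.75)² / 532.75 = 0.6599
χ² = 0.3812 + 0.0011 + 0.0517 + 0.6599 = 1.0939 ≈ 1.094

1.094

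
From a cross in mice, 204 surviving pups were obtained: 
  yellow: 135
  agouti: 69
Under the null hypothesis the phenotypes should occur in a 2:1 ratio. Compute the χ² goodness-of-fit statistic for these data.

0.022

Total ratio parts = 3. Expected numbers out of 204:
  yellow: 204 × 2/3 = 136
  agouti: 204 × 1/3 = 68
χ² = Σ (O − E)² / E
  yellow: (135 − 136)² / 136 = 0.0074
  agouti: (69 − 68)² / 68 = 0.0147
χ² = 0.0074 + 0.0147 = 0.0221 ≈ 0.022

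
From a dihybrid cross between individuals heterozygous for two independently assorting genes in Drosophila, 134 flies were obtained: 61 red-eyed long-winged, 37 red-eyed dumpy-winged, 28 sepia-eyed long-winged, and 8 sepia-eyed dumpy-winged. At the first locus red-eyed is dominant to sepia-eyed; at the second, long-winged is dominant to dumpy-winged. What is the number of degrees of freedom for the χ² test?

3

A dihybrid F₂ with independent assortment and complete dominance at both loci gives a 9:3:3:1 phenotypic ratio.
A goodness-of-fit test with 4 phenotype classes has df = 4 − 1 = 3.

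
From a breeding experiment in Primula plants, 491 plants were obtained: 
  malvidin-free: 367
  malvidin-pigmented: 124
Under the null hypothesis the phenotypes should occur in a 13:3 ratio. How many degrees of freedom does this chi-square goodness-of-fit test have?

1

A goodness-of-fit test with 2 phenotype classes has df = 2 − 1 = 1.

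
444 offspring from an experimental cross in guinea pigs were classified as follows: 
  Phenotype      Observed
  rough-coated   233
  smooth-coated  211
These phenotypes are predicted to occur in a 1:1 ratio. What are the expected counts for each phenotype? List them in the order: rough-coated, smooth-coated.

222, 222

Total ratio parts = 2. Expected numbers out of 444:
  rough-coated: 444 × 1/2 = 222
  smooth-coated: 444 × 1/2 = 222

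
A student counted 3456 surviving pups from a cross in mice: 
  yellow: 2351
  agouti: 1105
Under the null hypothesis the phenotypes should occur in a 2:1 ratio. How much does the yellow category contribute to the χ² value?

Expected counts for N = 3456 under a 2:1 ratio (total parts = 3):
  yellow: 3456 × 2/3 = 2304
  agouti: 3456 × 1/3 = 1152
Contribution of yellow: (2351 − 2304)² / 2304 = 0.9588

0.959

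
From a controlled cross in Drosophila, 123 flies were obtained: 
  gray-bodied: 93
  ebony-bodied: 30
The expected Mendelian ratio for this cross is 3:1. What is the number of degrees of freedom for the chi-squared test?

A goodness-of-fit test with 2 phenotype classes has df = 2 − 1 = 1.

1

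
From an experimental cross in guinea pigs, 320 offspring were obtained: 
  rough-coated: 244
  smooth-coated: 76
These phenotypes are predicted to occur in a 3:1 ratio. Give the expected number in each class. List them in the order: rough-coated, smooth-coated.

Total ratio parts = 4. Expected numbers out of 320:
  rough-coated: 320 × 3/4 = 240
  smooth-coated: 320 × 1/4 = 80

240, 80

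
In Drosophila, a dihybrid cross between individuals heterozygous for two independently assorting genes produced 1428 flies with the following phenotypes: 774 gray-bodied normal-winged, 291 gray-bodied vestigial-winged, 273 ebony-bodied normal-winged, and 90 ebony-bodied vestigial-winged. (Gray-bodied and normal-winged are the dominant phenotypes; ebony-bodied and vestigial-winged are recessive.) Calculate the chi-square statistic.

A dihybrid F₂ with independent assortment and complete dominance at both loci gives a 9:3:3:1 phenotypic ratio.
Expected counts for N = 1428 under a 9:3:3:1 ratio (total parts = 16):
  gray-bodied normal-winged: 1428 × 9/16 = 803.25
  gray-bodied vestigial-winged: 1428 × 3/16 = 267.75
  ebony-bodied normal-winged: 1428 × 3/16 = 267.75
  ebony-bodied vestigial-winged: 1428 × 1/16 = 89.25
χ² = Σ (O − E)² / E
  gray-bodied normal-winged: (774 − 803.25)² / 803.25 = 1.0651
  gray-bodied vestigial-winged: (291 − 267.75)² / 267.75 = 2.0189
  ebony-bodied normal-winged: (273 − 267.75)² / 267.75 = 0.1029
  ebony-bodied vestigial-winged: (90 − 89.25)² / 89.25 = 0.0063
χ² = 1.0651 + 2.0189 + 0.1029 + 0.0063 = 3.1932 ≈ 3.193

3.193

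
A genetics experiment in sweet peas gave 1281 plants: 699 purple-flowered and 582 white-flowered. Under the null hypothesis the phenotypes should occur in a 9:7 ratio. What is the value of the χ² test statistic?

1.475

Total ratio parts = 16. Expected numbers out of 1281:
  purple-flowered: 1281 × 9/16 = 720.5625
  white-flowered: 1281 × 7/16 = 560.4375
χ² = Σ (O − E)² / E
  purple-flowered: (699 − 720.5625)² / 720.5625 = 0.6452
  white-flowered: (582 − 560.4375)² / 560.4375 = 0.8296
χ² = 0.6452 + 0.8296 = 1.4748 ≈ 1.475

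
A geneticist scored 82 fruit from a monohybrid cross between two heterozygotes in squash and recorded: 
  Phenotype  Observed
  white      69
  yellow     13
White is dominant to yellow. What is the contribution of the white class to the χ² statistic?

For a monohybrid cross between heterozygotes with complete dominance, the expected phenotypic ratio is 3:1.
The 3:1 ratio has 4 parts, so with N = 82 the expected counts are:
  white: 82 × 3/4 = 61.5
  yellow: 82 × 1/4 = 20.5
Contribution of white: (69 − 61.5)² / 61.5 = 0.9146

0.915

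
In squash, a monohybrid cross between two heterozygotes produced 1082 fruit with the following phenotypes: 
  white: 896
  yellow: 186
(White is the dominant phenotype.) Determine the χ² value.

35.195

For a monohybrid cross between heterozygotes with complete dominance, the expected phenotypic ratio is 3:1.
The 3:1 ratio has 4 parts, so with N = 1082 the expected counts are:
  white: 1082 × 3/4 = 811.5
  yellow: 1082 × 1/4 = 270.5
χ² = Σ (O − E)² / E
  white: (896 − 811.5)² / 811.5 = 8.7988
  yellow: (186 − 270.5)² / 270.5 = 26.3965
χ² = 8.7988 + 26.3965 = 35.1953 ≈ 35.195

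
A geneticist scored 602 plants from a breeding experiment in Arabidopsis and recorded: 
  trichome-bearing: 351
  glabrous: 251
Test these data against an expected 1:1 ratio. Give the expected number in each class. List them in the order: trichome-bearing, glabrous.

Total ratio parts = 2. Expected numbers out of 602:
  trichome-bearing: 602 × 1/2 = 301
  glabrous: 602 × 1/2 = 301

301, 301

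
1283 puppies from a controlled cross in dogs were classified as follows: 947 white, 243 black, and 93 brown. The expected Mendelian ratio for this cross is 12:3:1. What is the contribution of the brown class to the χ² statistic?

Total ratio parts = 16. Expected numbers out of 1283:
  white: 1283 × 12/16 = 962.25
  black: 1283 × 3/16 = 240.5625
  brown: 1283 × 1/16 = 80.1875
Contribution of brown: (93 − 80.1875)² / 80.1875 = 2.0472

2.047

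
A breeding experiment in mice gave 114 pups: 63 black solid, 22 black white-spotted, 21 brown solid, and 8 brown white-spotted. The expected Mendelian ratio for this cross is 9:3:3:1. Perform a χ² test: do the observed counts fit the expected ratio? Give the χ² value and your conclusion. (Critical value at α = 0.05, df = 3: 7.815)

0.152; consistent

Total ratio parts = 16. Expected numbers out of 114:
  black solid: 114 × 9/16 = 64.125
  black white-spotted: 114 × 3/16 = 21.375
  brown solid: 114 × 3/16 = 21.375
  brown white-spotted: 114 × 1/16 = 7.125
χ² = Σ (O − E)² / E
  black solid: (63 − 64.125)² / 64.125 = 0.0197
  black white-spotted: (22 − 21.375)² / 21.375 = 0.0183
  brown solid: (21 − 21.375)² / 21.375 = 0.0066
  brown white-spotted: (8 − 7.125)² / 7.125 = 0.1075
χ² = 0.0197 + 0.0183 + 0.0066 + 0.1075 = 0.1521 ≈ 0.152
Degrees of freedom = 4 − 1 = 3; critical value at α = 0.05 is 7.815.
Since 0.152 < 7.815, we fail to reject the null hypothesis — the data are consistent with the 9:3:3:1 ratio.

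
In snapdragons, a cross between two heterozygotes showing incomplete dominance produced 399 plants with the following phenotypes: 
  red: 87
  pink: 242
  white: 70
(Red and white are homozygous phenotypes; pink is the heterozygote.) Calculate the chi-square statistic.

19.556

With incomplete dominance, a heterozygote × heterozygote cross gives a 1:2:1 phenotypic ratio.
Total ratio parts = 4. Expected numbers out of 399:
  red: 399 × 1/4 = 99.75
  pink: 399 × 2/4 = 199.5
  white: 399 × 1/4 = 99.75
χ² = Σ (O − E)² / E
  red: (87 − 99.75)² / 99.75 = 1.6297
  pink: (242 − 199.5)² / 199.5 = 9.0539
  white: (70 − 99.75)² / 99.75 = 8.8728
χ² = 1.6297 + 9.0539 + 8.8728 = 19.5564 ≈ 19.556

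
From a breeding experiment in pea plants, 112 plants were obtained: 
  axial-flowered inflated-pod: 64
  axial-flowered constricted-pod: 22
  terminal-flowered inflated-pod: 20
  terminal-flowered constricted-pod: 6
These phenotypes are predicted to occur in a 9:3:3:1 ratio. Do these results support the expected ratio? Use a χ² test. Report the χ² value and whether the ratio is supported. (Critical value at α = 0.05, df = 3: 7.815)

The 9:3:3:1 ratio has 16 parts, so with N = 112 the expected counts are:
  axial-flowered inflated-pod: 112 × 9/16 = 63
  axial-flowered constricted-pod: 112 × 3/16 = 21
  terminal-flowered inflated-pod: 112 × 3/16 = 21
  terminal-flowered constricted-pod: 112 × 1/16 = 7
χ² = Σ (O − E)² / E
  axial-flowered inflated-pod: (64 − 63)² / 63 = 0.0159
  axial-flowered constricted-pod: (22 − 21)² / 21 = 0.0476
  terminal-flowered inflated-pod: (20 − 21)² / 21 = 0.0476
  terminal-flowered constricted-pod: (6 − 7)² / 7 = 0.1429
χ² = 0.0159 + 0.0476 + 0.0476 + 0.1429 = 0.254
Degrees of freedom = 4 − 1 = 3; critical value at α = 0.05 is 7.815.
Since 0.254 < 7.815, we fail to reject the null hypothesis — the data are consistent with the 9:3:3:1 ratio.

0.254; consistent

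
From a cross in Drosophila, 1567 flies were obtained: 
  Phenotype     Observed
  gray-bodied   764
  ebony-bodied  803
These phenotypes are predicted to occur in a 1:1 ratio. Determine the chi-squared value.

Under the 1:1 hypothesis (Σ ratio = 2, N = 1567):
  gray-bodied: 1567 × 1/2 = 783.5
  ebony-bodied: 1567 × 1/2 = 783.5
χ² = Σ (O − E)² / E
  gray-bodied: (764 − 783.5)² / 783.5 = 0.4853
  ebony-bodied: (803 − 783.5)² / 783.5 = 0.4853
χ² = 0.4853 + 0.4853 = 0.9706 ≈ 0.971

0.971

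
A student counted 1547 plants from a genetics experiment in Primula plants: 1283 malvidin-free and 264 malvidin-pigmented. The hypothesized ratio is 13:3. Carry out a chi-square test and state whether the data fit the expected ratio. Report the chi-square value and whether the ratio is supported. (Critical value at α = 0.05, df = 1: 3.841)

2.882; consistent

Total ratio parts = 16. Expected numbers out of 1547:
  malvidin-free: 1547 × 13/16 = 1256.9375
  malvidin-pigmented: 1547 × 3/16 = 290.0625
χ² = Σ (O − E)² / E
  malvidin-free: (1283 − 1256.9375)² / 1256.9375 = 0.5404
  malvidin-pigmented: (264 − 290.0625)² / 290.0625 = 2.3418
χ² = 0.5404 + 2.3418 = 2.8822 ≈ 2.882
Degrees of freedom = 2 − 1 = 1; critical value at α = 0.05 is 3.841.
Since 2.882 < 3.841, we fail to reject the null hypothesis — the data are consistent with the 13:3 ratio.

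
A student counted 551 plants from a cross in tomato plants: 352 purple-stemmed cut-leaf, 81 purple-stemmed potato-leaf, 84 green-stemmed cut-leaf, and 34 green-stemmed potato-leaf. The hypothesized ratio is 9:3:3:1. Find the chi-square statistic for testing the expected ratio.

14.143

Expected counts for N = 551 under a 9:3:3:1 ratio (total parts = 16):
  purple-stemmed cut-leaf: 551 × 9/16 = 309.9375
  purple-stemmed potato-leaf: 551 × 3/16 = 103.3125
  green-stemmed cut-leaf: 551 × 3/16 = 103.3125
  green-stemmed potato-leaf: 551 × 1/16 = 34.4375
χ² = Σ (O − E)² / E
  purple-stemmed cut-leaf: (352 − 309.9375)² / 309.9375 = 5.7084
  purple-stemmed potato-leaf: (81 − 103.3125)² / 103.3125 = 4.8189
  green-stemmed cut-leaf: (84 − 103.3125)² / 103.3125 = 3.6101
  green-stemmed potato-leaf: (34 − 34.4375)² / 34.4375 = 0.0056
χ² = 5.7084 + 4.8189 + 3.6101 + 0.0056 = 14.143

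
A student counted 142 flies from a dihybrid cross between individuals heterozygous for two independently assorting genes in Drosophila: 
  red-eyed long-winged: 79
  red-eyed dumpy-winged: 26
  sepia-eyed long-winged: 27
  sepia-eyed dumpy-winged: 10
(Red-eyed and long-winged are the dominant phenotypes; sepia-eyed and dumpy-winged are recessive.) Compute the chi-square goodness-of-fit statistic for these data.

A dihybrid F₂ with independent assortment and complete dominance at both loci gives a 9:3:3:1 phenotypic ratio.
Under the 9:3:3:1 hypothesis (Σ ratio = 16, N = 142):
  red-eyed long-winged: 142 × 9/16 = 79.875
  red-eyed dumpy-winged: 142 × 3/16 = 26.625
  sepia-eyed long-winged: 142 × 3/16 = 26.625
  sepia-eyed dumpy-winged: 142 × 1/16 = 8.875
χ² = Σ (O − E)² / E
  red-eyed long-winged: (79 − 79.875)² / 79.875 = 0.0096
  red-eyed dumpy-winged: (26 − 26.625)² / 26.625 = 0.0147
  sepia-eyed long-winged: (27 − 26.625)² / 26.625 = 0.0053
  sepia-eyed dumpy-winged: (10 − 8.875)² / 8.875 = 0.1426
χ² = 0.0096 + 0.0147 + 0.0053 + 0.1426 = 0.1722 ≈ 0.172

0.172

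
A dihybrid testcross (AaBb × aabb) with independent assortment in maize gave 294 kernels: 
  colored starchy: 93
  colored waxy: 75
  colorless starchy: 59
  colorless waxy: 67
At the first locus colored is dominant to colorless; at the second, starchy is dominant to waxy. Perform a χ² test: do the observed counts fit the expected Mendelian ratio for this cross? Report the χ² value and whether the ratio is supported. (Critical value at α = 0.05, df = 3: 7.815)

8.639; not consistent

A dihybrid testcross with independent assortment gives a 1:1:1:1 ratio.
Expected counts for N = 294 under a 1:1:1:1 ratio (total parts = 4):
  colored starchy: 294 × 1/4 = 73.5
  colored waxy: 294 × 1/4 = 73.5
  colorless starchy: 294 × 1/4 = 73.5
  colorless waxy: 294 × 1/4 = 73.5
χ² = Σ (O − E)² / E
  colored starchy: (93 − 73.5)² / 73.5 = 5.1735
  colored waxy: (75 − 73.5)² / 73.5 = 0.0306
  colorless starchy: (59 − 73.5)² / 73.5 = 2.8605
  colorless waxy: (67 − 73.5)² / 73.5 = 0.5748
χ² = 5.1735 + 0.0306 + 2.8605 + 0.5748 = 8.6394 ≈ 8.639
Degrees of freedom = 4 − 1 = 3; critical value at α = 0.05 is 7.815.
Since 8.639 > 7.815, we reject the null hypothesis — the data do not fit the 1:1:1:1 ratio.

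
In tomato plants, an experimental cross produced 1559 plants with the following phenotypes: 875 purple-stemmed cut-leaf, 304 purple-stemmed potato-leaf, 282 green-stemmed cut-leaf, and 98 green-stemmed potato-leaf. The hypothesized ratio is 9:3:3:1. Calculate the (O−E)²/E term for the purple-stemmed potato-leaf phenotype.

The 9:3:3:1 ratio has 16 parts, so with N = 1559 the expected counts are:
  purple-stemmed cut-leaf: 1559 × 9/16 = 876.9375
  purple-stemmed potato-leaf: 1559 × 3/16 = 292.3125
  green-stemmed cut-leaf: 1559 × 3/16 = 292.3125
  green-stemmed potato-leaf: 1559 × 1/16 = 97.4375
Contribution of purple-stemmed potato-leaf: (304 − 292.3125)² / 292.3125 = 0.4673

0.467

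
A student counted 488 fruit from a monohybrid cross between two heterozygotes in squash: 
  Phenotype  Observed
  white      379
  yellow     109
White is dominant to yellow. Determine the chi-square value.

1.847

For a monohybrid cross between heterozygotes with complete dominance, the expected phenotypic ratio is 3:1.
Total ratio parts = 4. Expected numbers out of 488:
  white: 488 × 3/4 = 366
  yellow: 488 × 1/4 = 122
χ² = Σ (O − E)² / E
  white: (379 − 366)² / 366 = 0.4617
  yellow: (109 − 122)² / 122 = 1.3852
χ² = 0.4617 + 1.3852 = 1.8469 ≈ 1.847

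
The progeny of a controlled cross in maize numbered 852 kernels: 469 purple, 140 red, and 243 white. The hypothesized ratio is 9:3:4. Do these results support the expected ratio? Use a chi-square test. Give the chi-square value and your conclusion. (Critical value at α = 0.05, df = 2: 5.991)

Under the 9:3:4 hypothesis (Σ ratio = 16, N = 852):
  purple: 852 × 9/16 = 479.25
  red: 852 × 3/16 = 159.75
  white: 852 × 4/16 = 213
χ² = Σ (O − E)² / E
  purple: (469 − 479.25)² / 479.25 = 0.2192
  red: (140 − 159.75)² / 159.75 = 2.4417
  white: (243 − 213)² / 213 = 4.2254
χ² = 0.2192 + 2.4417 + 4.2254 = 6.8863 ≈ 6.886
Degrees of freedom = 3 − 1 = 2; critical value at α = 0.05 is 5.991.
Since 6.886 > 5.991, we reject the null hypothesis — the data do not fit the 9:3:4 ratio.

6.886; not consistent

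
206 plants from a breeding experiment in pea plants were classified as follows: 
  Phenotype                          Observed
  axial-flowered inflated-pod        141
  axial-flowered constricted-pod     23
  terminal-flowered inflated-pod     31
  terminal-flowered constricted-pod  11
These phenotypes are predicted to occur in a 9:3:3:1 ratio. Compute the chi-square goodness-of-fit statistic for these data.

The 9:3:3:1 ratio has 16 parts, so with N = 206 the expected counts are:
  axial-flowered inflated-pod: 206 × 9/16 = 115.875
  axial-flowered constricted-pod: 206 × 3/16 = 38.625
  terminal-flowered inflated-pod: 206 × 3/16 = 38.625
  terminal-flowered constricted-pod: 206 × 1/16 = 12.875
χ² = Σ (O − E)² / E
  axial-flowered inflated-pod: (141 − 115.875)² / 115.875 = 5.4478
  axial-flowered constricted-pod: (23 − 38.625)² / 38.625 = 6.3208
  terminal-flowered inflated-pod: (31 − 38.625)² / 38.625 = 1.5053
  terminal-flowered constricted-pod: (11 − 12.875)² / 12.875 = 0.2731
χ² = 5.4478 + 6.3208 + 1.5053 + 0.2731 = 13.547

13.547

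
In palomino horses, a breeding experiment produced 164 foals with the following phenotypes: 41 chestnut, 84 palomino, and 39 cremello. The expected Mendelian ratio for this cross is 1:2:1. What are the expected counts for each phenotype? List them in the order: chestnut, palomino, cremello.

41, 82, 41

Under the 1:2:1 hypothesis (Σ ratio = 4, N = 164):
  chestnut: 164 × 1/4 = 41
  palomino: 164 × 2/4 = 82
  cremello: 164 × 1/4 = 41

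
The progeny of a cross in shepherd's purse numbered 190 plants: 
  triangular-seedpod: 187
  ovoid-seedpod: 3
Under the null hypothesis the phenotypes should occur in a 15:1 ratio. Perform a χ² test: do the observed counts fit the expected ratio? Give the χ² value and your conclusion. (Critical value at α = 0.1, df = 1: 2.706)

The 15:1 ratio has 16 parts, so with N = 190 the expected counts are:
  triangular-seedpod: 190 × 15/16 = 178.125
  ovoid-seedpod: 190 × 1/16 = 11.875
χ² = Σ (O − E)² / E
  triangular-seedpod: (187 − 178.125)² / 178.125 = 0.4422
  ovoid-seedpod: (3 − 11.875)² / 11.875 = 6.6329
χ² = 0.4422 + 6.6329 = 7.0751 ≈ 7.075
Degrees of freedom = 2 − 1 = 1; critical value at α = 0.1 is 2.706.
Since 7.075 > 2.706, we reject the null hypothesis — the data do not fit the 15:1 ratio.

7.075; not consistent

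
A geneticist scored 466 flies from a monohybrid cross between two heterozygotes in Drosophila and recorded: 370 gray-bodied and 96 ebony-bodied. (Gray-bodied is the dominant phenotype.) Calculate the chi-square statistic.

4.810

For a monohybrid cross between heterozygotes with complete dominance, the expected phenotypic ratio is 3:1.
Total ratio parts = 4. Expected numbers out of 466:
  gray-bodied: 466 × 3/4 = 349.5
  ebony-bodied: 466 × 1/4 = 116.5
χ² = Σ (O − E)² / E
  gray-bodied: (370 − 349.5)² / 349.5 = 1.2024
  ebony-bodied: (96 − 116.5)² / 116.5 = 3.6073
χ² = 1.2024 + 3.6073 = 4.8097 ≈ 4.810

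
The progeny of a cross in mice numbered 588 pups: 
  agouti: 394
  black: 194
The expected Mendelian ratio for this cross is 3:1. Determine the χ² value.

The 3:1 ratio has 4 parts, so with N = 588 the expected counts are:
  agouti: 588 × 3/4 = 441
  black: 588 × 1/4 = 147
χ² = Σ (O − E)² / E
  agouti: (394 − 441)² / 441 = 5.0091
  black: (194 − 147)² / 147 = 15.0272
χ² = 5.0091 + 15.0272 = 20.0363 ≈ 20.036

20.036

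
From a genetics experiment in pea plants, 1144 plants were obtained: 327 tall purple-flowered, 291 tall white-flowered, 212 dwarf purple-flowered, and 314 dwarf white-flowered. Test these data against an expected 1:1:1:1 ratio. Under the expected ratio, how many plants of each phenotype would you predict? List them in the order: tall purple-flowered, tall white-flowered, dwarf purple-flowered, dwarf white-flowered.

Total ratio parts = 4. Expected numbers out of 1144:
  tall purple-flowered: 1144 × 1/4 = 286
  tall white-flowered: 1144 × 1/4 = 286
  dwarf purple-flowered: 1144 × 1/4 = 286
  dwarf white-flowered: 1144 × 1/4 = 286

286, 286, 286, 286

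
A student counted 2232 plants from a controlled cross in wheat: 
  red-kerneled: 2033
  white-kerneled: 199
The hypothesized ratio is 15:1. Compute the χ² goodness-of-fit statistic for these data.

Under the 15:1 hypothesis (Σ ratio = 16, N = 2232):
  red-kerneled: 2232 × 15/16 = 2092.5
  white-kerneled: 2232 × 1/16 = 139.5
χ² = Σ (O − E)² / E
  red-kerneled: (2033 − 2092.5)² / 2092.5 = 1.6919
  white-kerneled: (199 − 139.5)² / 139.5 = 25.3781
χ² = 1.6919 + 25.3781 = 27.070

27.070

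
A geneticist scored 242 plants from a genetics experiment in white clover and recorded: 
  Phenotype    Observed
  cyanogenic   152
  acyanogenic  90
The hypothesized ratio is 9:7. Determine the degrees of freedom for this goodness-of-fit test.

A goodness-of-fit test with 2 phenotype classes has df = 2 − 1 = 1.

1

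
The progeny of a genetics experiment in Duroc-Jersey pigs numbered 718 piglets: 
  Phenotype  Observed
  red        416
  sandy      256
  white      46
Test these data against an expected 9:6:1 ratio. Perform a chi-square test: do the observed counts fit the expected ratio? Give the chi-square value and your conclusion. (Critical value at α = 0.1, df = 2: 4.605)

1.044; consistent

Expected counts for N = 718 under a 9:6:1 ratio (total parts = 16):
  red: 718 × 9/16 = 403.875
  sandy: 718 × 6/16 = 269.25
  white: 718 × 1/16 = 44.875
χ² = Σ (O − E)² / E
  red: (416 − 403.875)² / 403.875 = 0.3640
  sandy: (256 − 269.25)² / 269.25 = 0.6520
  white: (46 − 44.875)² / 44.875 = 0.0282
χ² = 0.3640 + 0.6520 + 0.0282 = 1.0442 ≈ 1.044
Degrees of freedom = 3 − 1 = 2; critical value at α = 0.1 is 4.605.
Since 1.044 < 4.605, we fail to reject the null hypothesis — the data are consistent with the 9:6:1 ratio.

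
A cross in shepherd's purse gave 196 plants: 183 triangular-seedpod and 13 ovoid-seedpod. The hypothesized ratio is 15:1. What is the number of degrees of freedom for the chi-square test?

1

A goodness-of-fit test with 2 phenotype classes has df = 2 − 1 = 1.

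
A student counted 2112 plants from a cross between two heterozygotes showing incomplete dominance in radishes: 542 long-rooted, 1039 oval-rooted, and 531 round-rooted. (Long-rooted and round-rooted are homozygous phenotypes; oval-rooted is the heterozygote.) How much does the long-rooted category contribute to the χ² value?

0.371

With incomplete dominance, a heterozygote × heterozygote cross gives a 1:2:1 phenotypic ratio.
Total ratio parts = 4. Expected numbers out of 2112:
  long-rooted: 2112 × 1/4 = 528
  oval-rooted: 2112 × 2/4 = 1056
  round-rooted: 2112 × 1/4 = 528
Contribution of long-rooted: (542 − 528)² / 528 = 0.3712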